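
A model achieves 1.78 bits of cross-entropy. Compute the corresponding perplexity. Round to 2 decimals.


Perplexity formula: PP = 2^H
H = 1.78
PP = 2^1.78
Decompose: 2^1.78 = 2^1 * 2^0.78
2^1 = 2, 2^0.78 ~ 1.7171309
PP ~ 2 * 1.7171309 = 3.4342618
Rounded to 2 decimals: 3.43

3.43


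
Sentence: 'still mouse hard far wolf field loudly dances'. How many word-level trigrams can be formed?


Word trigrams from [8] words:
  Trigram 1: (still mouse hard)
  Trigram 2: (mouse hard far)
  Trigram 3: (hard far wolf)
  Trigram 4: (far wolf field)
  Trigram 5: (wolf field loudly)
  Trigram 6: (field loudly dances)
Total word trigrams: 8 - 2 = 6

6


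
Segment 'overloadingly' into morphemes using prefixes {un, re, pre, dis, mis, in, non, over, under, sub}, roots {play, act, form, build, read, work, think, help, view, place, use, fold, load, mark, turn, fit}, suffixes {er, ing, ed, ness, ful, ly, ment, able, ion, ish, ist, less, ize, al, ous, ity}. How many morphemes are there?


Segmenting 'overloadingly' against the inventory:
  'over' -> prefix (morpheme 1)
  'load' -> root (morpheme 2)
  'ing' -> suffix (morpheme 3)
  'ly' -> suffix (morpheme 4)
Total morphemes: 4

4


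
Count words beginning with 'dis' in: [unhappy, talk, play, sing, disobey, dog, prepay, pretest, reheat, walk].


Checking each word for prefix 'dis':
  'unhappy' -> no (count: 0)
  'talk' -> no (count: 0)
  'play' -> no (count: 0)
  'sing' -> no (count: 0)
  'disobey' -> YES, starts with 'dis' (count: 1)
  'dog' -> no (count: 1)
  'prepay' -> no (count: 1)
  'pretest' -> no (count: 1)
  'reheat' -> no (count: 1)
  'walk' -> no (count: 1)
Total with prefix 'dis': 1

1


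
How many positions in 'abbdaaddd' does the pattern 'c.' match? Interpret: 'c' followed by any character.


Pattern: c. means 'c' followed by any character.
Scanning 'abbdaaddd' position-by-position:
  Pos 0: window 'ab' -> no
  Pos 1: window 'bb' -> no
  Pos 2: window 'bd' -> no
  Pos 3: window 'da' -> no
  Pos 4: window 'aa' -> no
  Pos 5: window 'ad' -> no
  Pos 6: window 'dd' -> no
  Pos 7: window 'dd' -> no
  Pos 8: window 'd' -> no
Total matches: 0

0


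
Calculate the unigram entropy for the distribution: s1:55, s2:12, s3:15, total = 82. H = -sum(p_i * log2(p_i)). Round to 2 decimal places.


Computing entropy H = -sum(p_i * log2(p_i)):
  s1: p = 55/82 = 0.6707, -p*log2(p) = 0.3865
  s2: p = 12/82 = 0.1463, -p*log2(p) = 0.4057
  s3: p = 15/82 = 0.1829, -p*log2(p) = 0.4483
H = sum of terms = 1.2405
Rounded to 2 decimals: 1.24

1.24


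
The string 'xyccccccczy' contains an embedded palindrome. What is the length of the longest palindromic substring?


Scanning 'xyccccccczy' for palindromic substrings.
Substring at positions 2-8: 'ccccccc'.
Check: reverse('ccccccc') = 'ccccccc' -> palindrome confirmed.
Neighbouring characters ('y' / 'z') break symmetry, so it cannot extend further.
No longer palindromic substring exists; longest length = 7

7


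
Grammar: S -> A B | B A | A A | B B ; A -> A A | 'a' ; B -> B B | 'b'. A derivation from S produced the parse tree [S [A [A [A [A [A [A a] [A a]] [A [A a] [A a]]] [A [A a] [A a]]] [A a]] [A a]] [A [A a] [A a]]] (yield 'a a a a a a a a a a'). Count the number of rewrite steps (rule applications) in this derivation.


Every bracketed nonterminal node [X ...] in the tree is produced by exactly one rule application.
Reading the tree off as a leftmost derivation:
  Step 1: S  =>  A A   (applied S -> A A)
  Step 2: A A  =>  A A A   (applied A -> A A)
  Step 3: A A A  =>  A A A A   (applied A -> A A)
  Step 4: A A A A  =>  A A A A A   (applied A -> A A)
  Step 5: A A A A A  =>  A A A A A A   (applied A -> A A)
  Step 6: A A A A A A  =>  A A A A A A A   (applied A -> A A)
  Step 7: A A A A A A A  =>  a A A A A A A   (applied A -> a)
  Step 8: a A A A A A A  =>  a a A A A A A   (applied A -> a)
  Step 9: a a A A A A A  =>  a a A A A A A A   (applied A -> A A)
  Step 10: a a A A A A A A  =>  a a a A A A A A   (applied A -> a)
  Step 11: a a a A A A A A  =>  a a a a A A A A   (applied A -> a)
  Step 12: a a a a A A A A  =>  a a a a A A A A A   (applied A -> A A)
  Step 13: a a a a A A A A A  =>  a a a a a A A A A   (applied A -> a)
  Step 14: a a a a a A A A A  =>  a a a a a a A A A   (applied A -> a)
  Step 15: a a a a a a A A A  =>  a a a a a a a A A   (applied A -> a)
  Step 16: a a a a a a a A A  =>  a a a a a a a a A   (applied A -> a)
  Step 17: a a a a a a a a A  =>  a a a a a a a a A A   (applied A -> A A)
  Step 18: a a a a a a a a A A  =>  a a a a a a a a a A   (applied A -> a)
  Step 19: a a a a a a a a a A  =>  a a a a a a a a a a   (applied A -> a)
Final yield: a a a a a a a a a a
Total rewrite steps: 19

19


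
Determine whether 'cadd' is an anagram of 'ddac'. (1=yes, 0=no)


Sort characters of 'cadd': 'acdd'
Sort characters of 'ddac': 'acdd'
Sorted forms match -> they ARE anagrams
Result: 1

1


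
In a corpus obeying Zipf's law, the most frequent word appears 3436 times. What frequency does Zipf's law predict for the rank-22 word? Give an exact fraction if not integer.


Zipf's law: freq(rank) = f1 / rank
f1 = 3436, rank = 22
freq = 3436 / 22
GCD(3436, 22) = 2
Simplified: 1718/11

1718/11


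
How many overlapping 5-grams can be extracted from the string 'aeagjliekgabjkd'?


String 'aeagjliekgabjkd' has length L = 15.
Number of overlapping n-grams = L - n + 1
Substituting: 15 - 5 + 1 = 11

11


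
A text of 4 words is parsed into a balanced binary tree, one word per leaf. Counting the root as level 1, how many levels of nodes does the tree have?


In a balanced binary tree with n leaves the deepest leaf is ceil(log2(n)) edges below the root,
so counting node levels inclusive of root and leaves gives ceil(log2(n)) + 1 levels.
log2(4) = 2.0000
ceil(2.0000) = 2
levels = 2 + 1 = 3

3


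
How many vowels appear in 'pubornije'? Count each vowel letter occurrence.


Scanning each character of 'pubornije':
  Position 1: 'p' -> consonant (running count: 0)
  Position 2: 'u' -> vowel (running count: 1)
  Position 3: 'b' -> consonant (running count: 1)
  Position 4: 'o' -> vowel (running count: 2)
  Position 5: 'r' -> consonant (running count: 2)
  Position 6: 'n' -> consonant (running count: 2)
  Position 7: 'i' -> vowel (running count: 3)
  Position 8: 'j' -> consonant (running count: 3)
  Position 9: 'e' -> vowel (running count: 4)
Total vowels: 4

4


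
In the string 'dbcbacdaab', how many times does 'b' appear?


Scanning 'dbcbacdaab' for 'b':
  Position 1: 'b' -> MATCH (count: 1)
  Position 3: 'b' -> MATCH (count: 2)
  Position 9: 'b' -> MATCH (count: 3)
Total occurrences of 'b': 3

3


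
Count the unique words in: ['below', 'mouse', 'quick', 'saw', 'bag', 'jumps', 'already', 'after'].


Listing all tokens and tracking unique types:
  Token 1: 'below' -> NEW (unique so far: 1)
  Token 2: 'mouse' -> NEW (unique so far: 2)
  Token 3: 'quick' -> NEW (unique so far: 3)
  Token 4: 'saw' -> NEW (unique so far: 4)
  Token 5: 'bag' -> NEW (unique so far: 5)
  Token 6: 'jumps' -> NEW (unique so far: 6)
  Token 7: 'already' -> NEW (unique so far: 7)
  Token 8: 'after' -> NEW (unique so far: 8)
Unique types: ('after', 'already', 'bag', 'below', 'jumps', 'mouse', 'quick', 'saw')
Vocabulary size: 8

8


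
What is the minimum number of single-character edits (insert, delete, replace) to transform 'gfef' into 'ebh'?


Building DP table for s1='gfef' (len 4) and s2='ebh' (len 3):
       e  b  h
    0  1  2  3
  g 1  1  2  3
  f 2  2  2  3
  e 3  2  3  3
  f 4  3  3  4
Edit distance = dp[4][3] = 4

4


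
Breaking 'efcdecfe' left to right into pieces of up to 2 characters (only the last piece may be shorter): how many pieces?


'efcdecfe' has 8 characters.
Chunking with max size 2:
  Chunk 1: 'ef' (positions 0-1)
  Chunk 2: 'cd' (positions 2-3)
  Chunk 3: 'ec' (positions 4-5)
  Chunk 4: 'fe' (positions 6-7)
Total chunks: ceil(8 / 2) = 4

4


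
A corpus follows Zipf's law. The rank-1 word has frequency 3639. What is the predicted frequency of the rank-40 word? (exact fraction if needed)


Zipf's law: freq(rank) = f1 / rank
f1 = 3639, rank = 40
freq = 3639 / 40
GCD(3639, 40) = 1
Simplified: 3639/40

3639/40


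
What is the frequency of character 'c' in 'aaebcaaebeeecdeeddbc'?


Scanning 'aaebcaaebeeecdeeddbc' for 'c':
  Position 4: 'c' -> MATCH (count: 1)
  Position 12: 'c' -> MATCH (count: 2)
  Position 19: 'c' -> MATCH (count: 3)
Total occurrences of 'c': 3

3


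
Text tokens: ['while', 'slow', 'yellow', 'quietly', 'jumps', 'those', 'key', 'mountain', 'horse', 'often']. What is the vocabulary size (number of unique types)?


Listing all tokens and tracking unique types:
  Token 1: 'while' -> NEW (unique so far: 1)
  Token 2: 'slow' -> NEW (unique so far: 2)
  Token 3: 'yellow' -> NEW (unique so far: 3)
  Token 4: 'quietly' -> NEW (unique so far: 4)
  Token 5: 'jumps' -> NEW (unique so far: 5)
  Token 6: 'those' -> NEW (unique so far: 6)
  Token 7: 'key' -> NEW (unique so far: 7)
  Token 8: 'mountain' -> NEW (unique so far: 8)
  Token 9: 'horse' -> NEW (unique so far: 9)
  Token 10: 'often' -> NEW (unique so far: 10)
Unique types: ('horse', 'jumps', 'key', 'mountain', 'often', 'quietly', 'slow', 'those', 'while', 'yellow')
Vocabulary size: 10

10


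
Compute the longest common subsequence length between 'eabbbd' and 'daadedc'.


DP table for LCS of 'eabbbd' and 'daadedc':
       d  a  a  d  e  d  c
    0  0  0  0  0  0  0  0
  e 0  0  0  0  0  1  1  1
  a 0  0  1  1  1  1  1  1
  b 0  0  1  1  1  1  1  1
  b 0  0  1  1  1  1  1  1
  b 0  0  1  1  1  1  1  1
  d 0  1  1  1  2  2  2  2
LCS: 'ed'
LCS length = 2

2


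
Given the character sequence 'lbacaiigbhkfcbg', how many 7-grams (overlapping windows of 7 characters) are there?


String 'lbacaiigbhkfcbg' has length L = 15.
Number of overlapping n-grams = L - n + 1
Substituting: 15 - 7 + 1 = 9

9


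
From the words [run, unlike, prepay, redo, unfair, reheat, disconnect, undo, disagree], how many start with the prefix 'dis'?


Checking each word for prefix 'dis':
  'run' -> no (count: 0)
  'unlike' -> no (count: 0)
  'prepay' -> no (count: 0)
  'redo' -> no (count: 0)
  'unfair' -> no (count: 0)
  'reheat' -> no (count: 0)
  'disconnect' -> YES, starts with 'dis' (count: 1)
  'undo' -> no (count: 1)
  'disagree' -> YES, starts with 'dis' (count: 2)
Total with prefix 'dis': 2

2


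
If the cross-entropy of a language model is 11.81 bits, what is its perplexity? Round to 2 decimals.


Perplexity formula: PP = 2^H
H = 11.81
PP = 2^11.81
Decompose: 2^11.81 = 2^11 * 2^0.81
2^11 = 2048, 2^0.81 ~ 1.7532114
PP ~ 2048 * 1.7532114 = 3590.5769472
Rounded to 2 decimals: 3590.58

3590.58


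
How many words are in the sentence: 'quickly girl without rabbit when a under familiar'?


Counting words by splitting on spaces:
  Word 1: 'quickly'
  Word 2: 'girl'
  Word 3: 'without'
  Word 4: 'rabbit'
  Word 5: 'when'
  Word 6: 'a'
  Word 7: 'under'
  Word 8: 'familiar'
Total words: 8

8


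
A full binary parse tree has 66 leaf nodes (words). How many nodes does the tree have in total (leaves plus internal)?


Leaf nodes (terminals): 66
Internal nodes = n - 1 = 66 - 1 = 65
Total = leaves + internal = 66 + 65 = 131

131


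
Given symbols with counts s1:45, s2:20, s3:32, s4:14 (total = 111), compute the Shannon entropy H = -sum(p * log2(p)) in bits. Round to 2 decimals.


Computing entropy H = -sum(p_i * log2(p_i)):
  s1: p = 45/111 = 0.4054, -p*log2(p) = 0.5281
  s2: p = 20/111 = 0.1802, -p*log2(p) = 0.4455
  s3: p = 32/111 = 0.2883, -p*log2(p) = 0.5173
  s4: p = 14/111 = 0.1261, -p*log2(p) = 0.3767
H = sum of terms = 1.8676
Rounded to 2 decimals: 1.87

1.87


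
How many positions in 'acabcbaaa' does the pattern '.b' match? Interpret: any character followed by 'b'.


Pattern: .b means any character followed by 'b'.
Scanning 'acabcbaaa' position-by-position:
  Pos 0: window 'ac' -> no
  Pos 1: window 'ca' -> no
  Pos 2: window 'ab' -> MATCH
  Pos 3: window 'bc' -> no
  Pos 4: window 'cb' -> MATCH
  Pos 5: window 'ba' -> no
  Pos 6: window 'aa' -> no
  Pos 7: window 'aa' -> no
  Pos 8: window 'a' -> no
Total matches: 2

2


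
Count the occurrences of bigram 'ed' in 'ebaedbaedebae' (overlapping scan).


Scanning 'ebaedbaedebae' for bigram 'ed':
  Position 0: 'eb' -> no
  Position 1: 'ba' -> no
  Position 2: 'ae' -> no
  Position 3: 'ed' -> MATCH
  Position 4: 'db' -> no
  Position 5: 'ba' -> no
  Position 6: 'ae' -> no
  Position 7: 'ed' -> MATCH
  Position 8: 'de' -> no
  Position 9: 'eb' -> no
  Position 10: 'ba' -> no
  Position 11: 'ae' -> no
Total matches: 2

2


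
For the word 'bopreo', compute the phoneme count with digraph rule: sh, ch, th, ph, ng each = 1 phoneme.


Parsing 'bopreo' greedily, digraphs first:
  'b' -> consonant phoneme (phonemes so far: 1)
  'o' -> vowel phoneme (phonemes so far: 2)
  'p' -> consonant phoneme (phonemes so far: 3)
  'r' -> consonant phoneme (phonemes so far: 4)
  'e' -> vowel phoneme (phonemes so far: 5)
  'o' -> vowel phoneme (phonemes so far: 6)
Total phonemes: 6

6


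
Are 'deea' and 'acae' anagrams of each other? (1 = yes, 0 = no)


Sort characters of 'deea': 'adee'
Sort characters of 'acae': 'aace'
Sorted forms differ -> they are NOT anagrams
Result: 0

0


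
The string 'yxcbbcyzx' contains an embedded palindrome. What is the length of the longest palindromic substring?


Scanning 'yxcbbcyzx' for palindromic substrings.
Substring at positions 2-5: 'cbbc'.
Check: reverse('cbbc') = 'cbbc' -> palindrome confirmed.
Neighbouring characters ('x' / 'y') break symmetry, so it cannot extend further.
No longer palindromic substring exists; longest length = 4

4


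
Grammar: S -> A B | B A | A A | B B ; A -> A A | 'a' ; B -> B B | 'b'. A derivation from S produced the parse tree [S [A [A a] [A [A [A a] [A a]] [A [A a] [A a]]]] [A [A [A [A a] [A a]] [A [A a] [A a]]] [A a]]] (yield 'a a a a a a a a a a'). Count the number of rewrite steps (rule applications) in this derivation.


Every bracketed nonterminal node [X ...] in the tree is produced by exactly one rule application.
Reading the tree off as a leftmost derivation:
  Step 1: S  =>  A A   (applied S -> A A)
  Step 2: A A  =>  A A A   (applied A -> A A)
  Step 3: A A A  =>  a A A   (applied A -> a)
  Step 4: a A A  =>  a A A A   (applied A -> A A)
  Step 5: a A A A  =>  a A A A A   (applied A -> A A)
  Step 6: a A A A A  =>  a a A A A   (applied A -> a)
  Step 7: a a A A A  =>  a a a A A   (applied A -> a)
  Step 8: a a a A A  =>  a a a A A A   (applied A -> A A)
  Step 9: a a a A A A  =>  a a a a A A   (applied A -> a)
  Step 10: a a a a A A  =>  a a a a a A   (applied A -> a)
  Step 11: a a a a a A  =>  a a a a a A A   (applied A -> A A)
  Step 12: a a a a a A A  =>  a a a a a A A A   (applied A -> A A)
  Step 13: a a a a a A A A  =>  a a a a a A A A A   (applied A -> A A)
  Step 14: a a a a a A A A A  =>  a a a a a a A A A   (applied A -> a)
  Step 15: a a a a a a A A A  =>  a a a a a a a A A   (applied A -> a)
  Step 16: a a a a a a a A A  =>  a a a a a a a A A A   (applied A -> A A)
  Step 17: a a a a a a a A A A  =>  a a a a a a a a A A   (applied A -> a)
  Step 18: a a a a a a a a A A  =>  a a a a a a a a a A   (applied A -> a)
  Step 19: a a a a a a a a a A  =>  a a a a a a a a a a   (applied A -> a)
Final yield: a a a a a a a a a a
Total rewrite steps: 19

19


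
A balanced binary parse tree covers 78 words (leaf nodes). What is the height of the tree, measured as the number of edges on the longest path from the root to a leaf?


In a balanced binary tree with n leaves the deepest leaf is ceil(log2(n)) edges below the root.
log2(78) = 6.2854
ceil(6.2854) = 7
height (edges) = 7

7


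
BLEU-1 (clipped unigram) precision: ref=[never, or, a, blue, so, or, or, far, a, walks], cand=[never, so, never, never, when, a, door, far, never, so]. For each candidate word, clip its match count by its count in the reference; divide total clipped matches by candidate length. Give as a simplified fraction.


Reference word counts: {'a': 2, 'blue': 1, 'far': 1, 'never': 1, 'or': 3, 'so': 1, 'walks': 1}
Checking each candidate word (with clipping):
  'never' -> in reference (ref count 1, used 1/1) -> match (matches: 1)
  'so' -> in reference (ref count 1, used 1/1) -> match (matches: 2)
  'never' -> ref count 1 already used up (1/1) -> clipped, no match (matches: 2)
  'never' -> ref count 1 already used up (1/1) -> clipped, no match (matches: 2)
  'when' -> not in reference -> no match (matches: 2)
  'a' -> in reference (ref count 2, used 1/2) -> match (matches: 3)
  'door' -> not in reference -> no match (matches: 3)
  'far' -> in reference (ref count 1, used 1/1) -> match (matches: 4)
  'never' -> ref count 1 already used up (1/1) -> clipped, no match (matches: 4)
  'so' -> ref count 1 already used up (1/1) -> clipped, no match (matches: 4)
Clipped matches: 4, Candidate length: 10
Precision = 4/10 = 2/5

2/5


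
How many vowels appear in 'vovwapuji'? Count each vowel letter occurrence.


Scanning each character of 'vovwapuji':
  Position 1: 'v' -> consonant (running count: 0)
  Position 2: 'o' -> vowel (running count: 1)
  Position 3: 'v' -> consonant (running count: 1)
  Position 4: 'w' -> consonant (running count: 1)
  Position 5: 'a' -> vowel (running count: 2)
  Position 6: 'p' -> consonant (running count: 2)
  Position 7: 'u' -> vowel (running count: 3)
  Position 8: 'j' -> consonant (running count: 3)
  Position 9: 'i' -> vowel (running count: 4)
Total vowels: 4

4


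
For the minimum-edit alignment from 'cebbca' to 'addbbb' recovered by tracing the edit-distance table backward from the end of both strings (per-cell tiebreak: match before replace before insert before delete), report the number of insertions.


Edit distance = 5. Backtracking from cell (6, 6) with preference match > replace > insert > delete,
then listing the resulting alignment 'cebbca' -> 'addbbb' left to right:
  Step 1: replace c->a
  Step 2: replace e->d
  Step 3: replace b->d
  Step 4: keep 'b'
  Step 5: replace c->b
  Step 6: replace a->b
Total insertions: 0

0


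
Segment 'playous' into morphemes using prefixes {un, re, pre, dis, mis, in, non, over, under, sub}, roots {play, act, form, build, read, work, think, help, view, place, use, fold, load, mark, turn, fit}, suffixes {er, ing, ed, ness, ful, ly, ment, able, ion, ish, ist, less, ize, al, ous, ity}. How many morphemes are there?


Segmenting 'playous' against the inventory:
  'play' -> root (morpheme 1)
  'ous' -> suffix (morpheme 2)
Total morphemes: 2

2


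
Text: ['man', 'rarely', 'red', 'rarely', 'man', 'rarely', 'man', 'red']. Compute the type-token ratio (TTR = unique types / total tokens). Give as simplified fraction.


Tokens: 8
Unique types: ('man', 'rarely', 'red') = 3
TTR = 3/8
Already in lowest terms.

3/8


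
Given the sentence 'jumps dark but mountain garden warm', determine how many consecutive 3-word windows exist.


Word trigrams from [6] words:
  Trigram 1: (jumps dark but)
  Trigram 2: (dark but mountain)
  Trigram 3: (but mountain garden)
  Trigram 4: (mountain garden warm)
Total word trigrams: 6 - 2 = 4

4


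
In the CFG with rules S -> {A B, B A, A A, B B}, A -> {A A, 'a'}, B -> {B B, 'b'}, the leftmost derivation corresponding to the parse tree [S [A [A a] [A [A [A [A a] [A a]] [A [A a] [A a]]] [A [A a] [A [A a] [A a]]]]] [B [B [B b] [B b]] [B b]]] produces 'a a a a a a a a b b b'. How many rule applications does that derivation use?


Every bracketed nonterminal node [X ...] in the tree is produced by exactly one rule application.
Reading the tree off as a leftmost derivation:
  Step 1: S  =>  A B   (applied S -> A B)
  Step 2: A B  =>  A A B   (applied A -> A A)
  Step 3: A A B  =>  a A B   (applied A -> a)
  Step 4: a A B  =>  a A A B   (applied A -> A A)
  Step 5: a A A B  =>  a A A A B   (applied A -> A A)
  Step 6: a A A A B  =>  a A A A A B   (applied A -> A A)
  Step 7: a A A A A B  =>  a a A A A B   (applied A -> a)
  Step 8: a a A A A B  =>  a a a A A B   (applied A -> a)
  Step 9: a a a A A B  =>  a a a A A A B   (applied A -> A A)
  Step 10: a a a A A A B  =>  a a a a A A B   (applied A -> a)
  Step 11: a a a a A A B  =>  a a a a a A B   (applied A -> a)
  Step 12: a a a a a A B  =>  a a a a a A A B   (applied A -> A A)
  Step 13: a a a a a A A B  =>  a a a a a a A B   (applied A -> a)
  Step 14: a a a a a a A B  =>  a a a a a a A A B   (applied A -> A A)
  Step 15: a a a a a a A A B  =>  a a a a a a a A B   (applied A -> a)
  Step 16: a a a a a a a A B  =>  a a a a a a a a B   (applied A -> a)
  Step 17: a a a a a a a a B  =>  a a a a a a a a B B   (applied B -> B B)
  Step 18: a a a a a a a a B B  =>  a a a a a a a a B B B   (applied B -> B B)
  Step 19: a a a a a a a a B B B  =>  a a a a a a a a b B B   (applied B -> b)
  Step 20: a a a a a a a a b B B  =>  a a a a a a a a b b B   (applied B -> b)
  Step 21: a a a a a a a a b b B  =>  a a a a a a a a b b b   (applied B -> b)
Final yield: a a a a a a a a b b b
Total rewrite steps: 21

21


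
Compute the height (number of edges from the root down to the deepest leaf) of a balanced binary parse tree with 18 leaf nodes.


In a balanced binary tree with n leaves the deepest leaf is ceil(log2(n)) edges below the root.
log2(18) = 4.1699
ceil(4.1699) = 5
height (edges) = 5

5


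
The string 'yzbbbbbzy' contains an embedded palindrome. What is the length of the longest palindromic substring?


Scanning 'yzbbbbbzy' for palindromic substrings.
Substring at positions 0-8: 'yzbbbbbzy'.
Check: reverse('yzbbbbbzy') = 'yzbbbbbzy' -> palindrome confirmed.
No longer palindromic substring exists; longest length = 9

9


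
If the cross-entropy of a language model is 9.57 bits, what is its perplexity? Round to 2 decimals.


Perplexity formula: PP = 2^H
H = 9.57
PP = 2^9.57
Decompose: 2^9.57 = 2^9 * 2^0.57
2^9 = 512, 2^0.57 ~ 1.4845236
PP ~ 512 * 1.4845236 = 760.0760832
Rounded to 2 decimals: 760.08

760.08


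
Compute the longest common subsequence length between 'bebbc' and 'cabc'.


DP table for LCS of 'bebbc' and 'cabc':
       c  a  b  c
    0  0  0  0  0
  b 0  0  0  1  1
  e 0  0  0  1  1
  b 0  0  0  1  1
  b 0  0  0  1  1
  c 0  1  1  1  2
LCS: 'bc'
LCS length = 2

2


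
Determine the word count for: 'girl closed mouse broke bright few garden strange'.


Counting words by splitting on spaces:
  Word 1: 'girl'
  Word 2: 'closed'
  Word 3: 'mouse'
  Word 4: 'broke'
  Word 5: 'bright'
  Word 6: 'few'
  Word 7: 'garden'
  Word 8: 'strange'
Total words: 8

8


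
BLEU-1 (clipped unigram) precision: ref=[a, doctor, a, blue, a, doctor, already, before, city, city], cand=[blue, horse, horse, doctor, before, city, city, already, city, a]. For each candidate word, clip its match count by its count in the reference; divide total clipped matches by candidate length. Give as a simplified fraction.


Reference word counts: {'a': 3, 'already': 1, 'before': 1, 'blue': 1, 'city': 2, 'doctor': 2}
Checking each candidate word (with clipping):
  'blue' -> in reference (ref count 1, used 1/1) -> match (matches: 1)
  'horse' -> not in reference -> no match (matches: 1)
  'horse' -> not in reference -> no match (matches: 1)
  'doctor' -> in reference (ref count 2, used 1/2) -> match (matches: 2)
  'before' -> in reference (ref count 1, used 1/1) -> match (matches: 3)
  'city' -> in reference (ref count 2, used 1/2) -> match (matches: 4)
  'city' -> in reference (ref count 2, used 2/2) -> match (matches: 5)
  'already' -> in reference (ref count 1, used 1/1) -> match (matches: 6)
  'city' -> ref count 2 already used up (2/2) -> clipped, no match (matches: 6)
  'a' -> in reference (ref count 3, used 1/3) -> match (matches: 7)
Clipped matches: 7, Candidate length: 10
Precision = 7/10

7/10


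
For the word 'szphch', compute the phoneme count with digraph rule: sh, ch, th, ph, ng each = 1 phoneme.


Parsing 'szphch' greedily, digraphs first:
  's' -> consonant phoneme (phonemes so far: 1)
  'z' -> consonant phoneme (phonemes so far: 2)
  'ph' -> digraph (1 consonant phoneme) (phonemes so far: 3)
  'ch' -> digraph (1 consonant phoneme) (phonemes so far: 4)
Total phonemes: 4

4


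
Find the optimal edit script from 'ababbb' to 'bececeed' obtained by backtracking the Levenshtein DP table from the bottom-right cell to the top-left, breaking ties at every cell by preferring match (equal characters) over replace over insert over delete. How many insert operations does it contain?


Edit distance = 8. Backtracking from cell (6, 8) with preference match > replace > insert > delete,
then listing the resulting alignment 'ababbb' -> 'bececeed' left to right:
  Step 1: insert 'b' [insertion #1]
  Step 2: insert 'e' [insertion #2]
  Step 3: replace a->c
  Step 4: replace b->e
  Step 5: replace a->c
  Step 6: replace b->e
  Step 7: replace b->e
  Step 8: replace b->d
Total insertions: 2

2


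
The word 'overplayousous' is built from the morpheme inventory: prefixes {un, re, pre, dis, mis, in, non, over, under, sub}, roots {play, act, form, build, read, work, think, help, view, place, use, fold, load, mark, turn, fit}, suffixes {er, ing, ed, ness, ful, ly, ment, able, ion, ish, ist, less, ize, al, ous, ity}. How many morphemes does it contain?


Segmenting 'overplayousous' against the inventory:
  'over' -> prefix (morpheme 1)
  'play' -> root (morpheme 2)
  'ous' -> suffix (morpheme 3)
  'ous' -> suffix (morpheme 4)
Total morphemes: 4

4


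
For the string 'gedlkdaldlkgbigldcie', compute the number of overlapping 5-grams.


String 'gedlkdaldlkgbigldcie' has length L = 20.
Number of overlapping n-grams = L - n + 1
Substituting: 20 - 5 + 1 = 16

16


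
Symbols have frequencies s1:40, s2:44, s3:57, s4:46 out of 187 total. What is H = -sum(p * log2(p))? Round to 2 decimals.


Computing entropy H = -sum(p_i * log2(p_i)):
  s1: p = 40/187 = 0.2139, -p*log2(p) = 0.4759
  s2: p = 44/187 = 0.2353, -p*log2(p) = 0.4912
  s3: p = 57/187 = 0.3048, -p*log2(p) = 0.5225
  s4: p = 46/187 = 0.2460, -p*log2(p) = 0.4977
H = sum of terms = 1.9873
Rounded to 2 decimals: 1.99

1.99


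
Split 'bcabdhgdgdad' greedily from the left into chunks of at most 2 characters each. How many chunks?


'bcabdhgdgdad' has 12 characters.
Chunking with max size 2:
  Chunk 1: 'bc' (positions 0-1)
  Chunk 2: 'ab' (positions 2-3)
  Chunk 3: 'dh' (positions 4-5)
  Chunk 4: 'gd' (positions 6-7)
  Chunk 5: 'gd' (positions 8-9)
  Chunk 6: 'ad' (positions 10-11)
Total chunks: ceil(12 / 2) = 6

6


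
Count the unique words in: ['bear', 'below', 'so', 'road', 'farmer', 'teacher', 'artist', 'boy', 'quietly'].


Listing all tokens and tracking unique types:
  Token 1: 'bear' -> NEW (unique so far: 1)
  Token 2: 'below' -> NEW (unique so far: 2)
  Token 3: 'so' -> NEW (unique so far: 3)
  Token 4: 'road' -> NEW (unique so far: 4)
  Token 5: 'farmer' -> NEW (unique so far: 5)
  Token 6: 'teacher' -> NEW (unique so far: 6)
  Token 7: 'artist' -> NEW (unique so far: 7)
  Token 8: 'boy' -> NEW (unique so far: 8)
  Token 9: 'quietly' -> NEW (unique so far: 9)
Unique types: ('artist', 'bear', 'below', 'boy', 'farmer', 'quietly', 'road', 'so', 'teacher')
Vocabulary size: 9

9


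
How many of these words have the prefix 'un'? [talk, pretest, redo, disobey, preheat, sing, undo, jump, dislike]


Checking each word for prefix 'un':
  'talk' -> no (count: 0)
  'pretest' -> no (count: 0)
  'redo' -> no (count: 0)
  'disobey' -> no (count: 0)
  'preheat' -> no (count: 0)
  'sing' -> no (count: 0)
  'undo' -> YES, starts with 'un' (count: 1)
  'jump' -> no (count: 1)
  'dislike' -> no (count: 1)
Total with prefix 'un': 1

1


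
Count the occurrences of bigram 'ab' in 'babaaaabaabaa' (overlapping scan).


Scanning 'babaaaabaabaa' for bigram 'ab':
  Position 0: 'ba' -> no
  Position 1: 'ab' -> MATCH
  Position 2: 'ba' -> no
  Position 3: 'aa' -> no
  Position 4: 'aa' -> no
  Position 5: 'aa' -> no
  Position 6: 'ab' -> MATCH
  Position 7: 'ba' -> no
  Position 8: 'aa' -> no
  Position 9: 'ab' -> MATCH
  Position 10: 'ba' -> no
  Position 11: 'aa' -> no
Total matches: 3

3


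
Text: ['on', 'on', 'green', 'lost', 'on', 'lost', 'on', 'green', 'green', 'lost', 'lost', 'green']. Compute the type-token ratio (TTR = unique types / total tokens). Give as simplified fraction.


Tokens: 12
Unique types: ('green', 'lost', 'on') = 3
TTR = 3/12
Simplify: divide both by 3 -> 1/4
TTR = 1/4

1/4


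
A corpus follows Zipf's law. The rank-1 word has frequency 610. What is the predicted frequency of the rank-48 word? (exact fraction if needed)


Zipf's law: freq(rank) = f1 / rank
f1 = 610, rank = 48
freq = 610 / 48
GCD(610, 48) = 2
Simplified: 305/24

305/24


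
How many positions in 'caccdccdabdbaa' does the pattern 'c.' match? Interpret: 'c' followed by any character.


Pattern: c. means 'c' followed by any character.
Scanning 'caccdccdabdbaa' position-by-position:
  Pos 0: window 'ca' -> MATCH
  Pos 1: window 'ac' -> no
  Pos 2: window 'cc' -> MATCH
  Pos 3: window 'cd' -> MATCH
  Pos 4: window 'dc' -> no
  Pos 5: window 'cc' -> MATCH
  Pos 6: window 'cd' -> MATCH
  Pos 7: window 'da' -> no
  Pos 8: window 'ab' -> no
  Pos 9: window 'bd' -> no
  Pos 10: window 'db' -> no
  Pos 11: window 'ba' -> no
  Pos 12: window 'aa' -> no
  Pos 13: window 'a' -> no
Total matches: 5

5


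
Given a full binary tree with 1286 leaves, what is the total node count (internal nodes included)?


Leaf nodes (terminals): 1286
Internal nodes = n - 1 = 1286 - 1 = 1285
Total = leaves + internal = 1286 + 1285 = 2571

2571


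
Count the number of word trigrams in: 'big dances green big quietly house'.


Word trigrams from [6] words:
  Trigram 1: (big dances green)
  Trigram 2: (dances green big)
  Trigram 3: (green big quietly)
  Trigram 4: (big quietly house)
Total word trigrams: 6 - 2 = 4

4


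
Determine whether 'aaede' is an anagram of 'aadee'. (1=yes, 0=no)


Sort characters of 'aaede': 'aadee'
Sort characters of 'aadee': 'aadee'
Sorted forms match -> they ARE anagrams
Result: 1

1


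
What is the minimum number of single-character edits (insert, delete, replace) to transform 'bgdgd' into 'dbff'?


Building DP table for s1='bgdgd' (len 5) and s2='dbff' (len 4):
       d  b  f  f
    0  1  2  3  4
  b 1  1  1  2  3
  g 2  2  2  2  3
  d 3  2  3  3  3
  g 4  3  3  4  4
  d 5  4  4  4  5
Edit distance = dp[5][4] = 5

5


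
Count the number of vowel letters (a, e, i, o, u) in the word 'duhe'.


Scanning each character of 'duhe':
  Position 1: 'd' -> consonant (running count: 0)
  Position 2: 'u' -> vowel (running count: 1)
  Position 3: 'h' -> consonant (running count: 1)
  Position 4: 'e' -> vowel (running count: 2)
Total vowels: 2

2


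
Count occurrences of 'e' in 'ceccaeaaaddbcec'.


Scanning 'ceccaeaaaddbcec' for 'e':
  Position 1: 'e' -> MATCH (count: 1)
  Position 5: 'e' -> MATCH (count: 2)
  Position 13: 'e' -> MATCH (count: 3)
Total occurrences of 'e': 3

3


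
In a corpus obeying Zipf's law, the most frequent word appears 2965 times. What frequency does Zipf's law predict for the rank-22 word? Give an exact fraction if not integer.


Zipf's law: freq(rank) = f1 / rank
f1 = 2965, rank = 22
freq = 2965 / 22
GCD(2965, 22) = 1
Simplified: 2965/22

2965/22


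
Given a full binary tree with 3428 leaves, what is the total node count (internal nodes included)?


Leaf nodes (terminals): 3428
Internal nodes = n - 1 = 3428 - 1 = 3427
Total = leaves + internal = 3428 + 3427 = 6855

6855


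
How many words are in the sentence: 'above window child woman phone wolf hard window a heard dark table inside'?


Counting words by splitting on spaces:
  Word 1: 'above'
  Word 2: 'window'
  Word 3: 'child'
  Word 4: 'woman'
  Word 5: 'phone'
  Word 6: 'wolf'
  Word 7: 'hard'
  Word 8: 'window'
  Word 9: 'a'
  Word 10: 'heard'
  Word 11: 'dark'
  Word 12: 'table'
  Word 13: 'inside'
Total words: 13

13


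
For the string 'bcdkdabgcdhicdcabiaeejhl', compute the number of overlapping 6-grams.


String 'bcdkdabgcdhicdcabiaeejhl' has length L = 24.
Number of overlapping n-grams = L - n + 1
Substituting: 24 - 6 + 1 = 19

19


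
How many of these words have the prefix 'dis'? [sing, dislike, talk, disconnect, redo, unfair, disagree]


Checking each word for prefix 'dis':
  'sing' -> no (count: 0)
  'dislike' -> YES, starts with 'dis' (count: 1)
  'talk' -> no (count: 1)
  'disconnect' -> YES, starts with 'dis' (count: 2)
  'redo' -> no (count: 2)
  'unfair' -> no (count: 2)
  'disagree' -> YES, starts with 'dis' (count: 3)
Total with prefix 'dis': 3

3


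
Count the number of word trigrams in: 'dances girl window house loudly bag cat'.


Word trigrams from [7] words:
  Trigram 1: (dances girl window)
  Trigram 2: (girl window house)
  Trigram 3: (window house loudly)
  Trigram 4: (house loudly bag)
  Trigram 5: (loudly bag cat)
Total word trigrams: 7 - 2 = 5

5


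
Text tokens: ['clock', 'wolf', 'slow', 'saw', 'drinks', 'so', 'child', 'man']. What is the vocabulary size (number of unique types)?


Listing all tokens and tracking unique types:
  Token 1: 'clock' -> NEW (unique so far: 1)
  Token 2: 'wolf' -> NEW (unique so far: 2)
  Token 3: 'slow' -> NEW (unique so far: 3)
  Token 4: 'saw' -> NEW (unique so far: 4)
  Token 5: 'drinks' -> NEW (unique so far: 5)
  Token 6: 'so' -> NEW (unique so far: 6)
  Token 7: 'child' -> NEW (unique so far: 7)
  Token 8: 'man' -> NEW (unique so far: 8)
Unique types: ('child', 'clock', 'drinks', 'man', 'saw', 'slow', 'so', 'wolf')
Vocabulary size: 8

8


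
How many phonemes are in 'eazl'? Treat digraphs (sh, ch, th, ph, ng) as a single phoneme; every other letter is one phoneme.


Parsing 'eazl' greedily, digraphs first:
  'e' -> vowel phoneme (phonemes so far: 1)
  'a' -> vowel phoneme (phonemes so far: 2)
  'z' -> consonant phoneme (phonemes so far: 3)
  'l' -> consonant phoneme (phonemes so far: 4)
Total phonemes: 4

4


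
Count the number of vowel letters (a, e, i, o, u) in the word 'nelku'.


Scanning each character of 'nelku':
  Position 1: 'n' -> consonant (running count: 0)
  Position 2: 'e' -> vowel (running count: 1)
  Position 3: 'l' -> consonant (running count: 1)
  Position 4: 'k' -> consonant (running count: 1)
  Position 5: 'u' -> vowel (running count: 2)
Total vowels: 2

2


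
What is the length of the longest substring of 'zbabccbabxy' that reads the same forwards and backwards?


Scanning 'zbabccbabxy' for palindromic substrings.
Substring at positions 1-8: 'babccbab'.
Check: reverse('babccbab') = 'babccbab' -> palindrome confirmed.
Neighbouring characters ('z' / 'x') break symmetry, so it cannot extend further.
No longer palindromic substring exists; longest length = 8

8


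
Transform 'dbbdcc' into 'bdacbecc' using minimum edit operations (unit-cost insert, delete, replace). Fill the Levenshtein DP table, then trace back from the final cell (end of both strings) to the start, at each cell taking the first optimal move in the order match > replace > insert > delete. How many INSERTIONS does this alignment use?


Edit distance = 4. Backtracking from cell (6, 8) with preference match > replace > insert > delete,
then listing the resulting alignment 'dbbdcc' -> 'bdacbecc' left to right:
  Step 1: insert 'b' [insertion #1]
  Step 2: keep 'd'
  Step 3: insert 'a' [insertion #2]
  Step 4: replace b->c
  Step 5: keep 'b'
  Step 6: replace d->e
  Step 7: keep 'c'
  Step 8: keep 'c'
Total insertions: 2

2


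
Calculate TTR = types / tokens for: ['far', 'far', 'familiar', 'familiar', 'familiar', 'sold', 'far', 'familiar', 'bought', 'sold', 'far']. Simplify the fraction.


Tokens: 11
Unique types: ('bought', 'familiar', 'far', 'sold') = 4
TTR = 4/11
Already in lowest terms.

4/11


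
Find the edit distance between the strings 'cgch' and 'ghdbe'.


Building DP table for s1='cgch' (len 4) and s2='ghdbe' (len 5):
       g  h  d  b  e
    0  1  2  3  4  5
  c 1  1  2  3  4  5
  g 2  1  2  3  4  5
  c 3  2  2  3  4  5
  h 4  3  2  3  4  5
Edit distance = dp[4][5] = 5

5


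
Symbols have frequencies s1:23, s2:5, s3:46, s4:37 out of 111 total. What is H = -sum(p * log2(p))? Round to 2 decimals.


Computing entropy H = -sum(p_i * log2(p_i)):
  s1: p = 23/111 = 0.2072, -p*log2(p) = 0.4705
  s2: p = 5/111 = 0.0450, -p*log2(p) = 0.2015
  s3: p = 46/111 = 0.4144, -p*log2(p) = 0.5267
  s4: p = 37/111 = 0.3333, -p*log2(p) = 0.5283
H = sum of terms = 1.7270
Rounded to 2 decimals: 1.73

1.73


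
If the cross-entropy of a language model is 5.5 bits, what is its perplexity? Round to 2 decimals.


Perplexity formula: PP = 2^H
H = 5.5
PP = 2^5.5
Decompose: 2^5.5 = 2^5 * 2^0.5 = 2^5 * sqrt(2)
2^5 = 32, sqrt(2) ~ 1.4142136
PP ~ 32 * 1.4142136 = 45.2548352
Rounded to 2 decimals: 45.25

45.25


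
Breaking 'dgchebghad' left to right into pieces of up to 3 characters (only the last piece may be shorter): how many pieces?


'dgchebghad' has 10 characters.
Chunking with max size 3:
  Chunk 1: 'dgc' (positions 0-2)
  Chunk 2: 'heb' (positions 3-5)
  Chunk 3: 'gha' (positions 6-8)
  Chunk 4: 'd' (positions 9-9)
Total chunks: ceil(10 / 3) = 4

4


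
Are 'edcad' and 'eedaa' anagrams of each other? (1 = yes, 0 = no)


Sort characters of 'edcad': 'acdde'
Sort characters of 'eedaa': 'aadee'
Sorted forms differ -> they are NOT anagrams
Result: 0

0


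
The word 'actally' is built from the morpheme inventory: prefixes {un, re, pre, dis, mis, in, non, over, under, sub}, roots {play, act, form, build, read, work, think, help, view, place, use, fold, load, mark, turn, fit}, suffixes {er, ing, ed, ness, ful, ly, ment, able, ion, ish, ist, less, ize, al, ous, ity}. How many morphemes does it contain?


Segmenting 'actally' against the inventory:
  'act' -> root (morpheme 1)
  'al' -> suffix (morpheme 2)
  'ly' -> suffix (morpheme 3)
Total morphemes: 3

3


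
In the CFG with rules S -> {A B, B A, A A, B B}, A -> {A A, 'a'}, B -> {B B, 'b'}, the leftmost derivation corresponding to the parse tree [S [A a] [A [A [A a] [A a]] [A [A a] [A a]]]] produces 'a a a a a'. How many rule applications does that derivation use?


Every bracketed nonterminal node [X ...] in the tree is produced by exactly one rule application.
Reading the tree off as a leftmost derivation:
  Step 1: S  =>  A A   (applied S -> A A)
  Step 2: A A  =>  a A   (applied A -> a)
  Step 3: a A  =>  a A A   (applied A -> A A)
  Step 4: a A A  =>  a A A A   (applied A -> A A)
  Step 5: a A A A  =>  a a A A   (applied A -> a)
  Step 6: a a A A  =>  a a a A   (applied A -> a)
  Step 7: a a a A  =>  a a a A A   (applied A -> A A)
  Step 8: a a a A A  =>  a a a a A   (applied A -> a)
  Step 9: a a a a A  =>  a a a a a   (applied A -> a)
Final yield: a a a a a
Total rewrite steps: 9

9


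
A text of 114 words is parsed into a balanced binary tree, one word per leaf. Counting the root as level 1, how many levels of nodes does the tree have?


In a balanced binary tree with n leaves the deepest leaf is ceil(log2(n)) edges below the root,
so counting node levels inclusive of root and leaves gives ceil(log2(n)) + 1 levels.
log2(114) = 6.8329
ceil(6.8329) = 7
levels = 7 + 1 = 8

8


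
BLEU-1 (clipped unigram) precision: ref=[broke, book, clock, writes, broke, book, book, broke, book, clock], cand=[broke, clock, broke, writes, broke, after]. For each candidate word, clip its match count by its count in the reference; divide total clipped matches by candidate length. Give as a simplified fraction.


Reference word counts: {'book': 4, 'broke': 3, 'clock': 2, 'writes': 1}
Checking each candidate word (with clipping):
  'broke' -> in reference (ref count 3, used 1/3) -> match (matches: 1)
  'clock' -> in reference (ref count 2, used 1/2) -> match (matches: 2)
  'broke' -> in reference (ref count 3, used 2/3) -> match (matches: 3)
  'writes' -> in reference (ref count 1, used 1/1) -> match (matches: 4)
  'broke' -> in reference (ref count 3, used 3/3) -> match (matches: 5)
  'after' -> not in reference -> no match (matches: 5)
Clipped matches: 5, Candidate length: 6
Precision = 5/6

5/6


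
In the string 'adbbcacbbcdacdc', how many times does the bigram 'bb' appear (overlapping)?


Scanning 'adbbcacbbcdacdc' for bigram 'bb':
  Position 0: 'ad' -> no
  Position 1: 'db' -> no
  Position 2: 'bb' -> MATCH
  Position 3: 'bc' -> no
  Position 4: 'ca' -> no
  Position 5: 'ac' -> no
  Position 6: 'cb' -> no
  Position 7: 'bb' -> MATCH
  Position 8: 'bc' -> no
  Position 9: 'cd' -> no
  Position 10: 'da' -> no
  Position 11: 'ac' -> no
  Position 12: 'cd' -> no
  Position 13: 'dc' -> no
Total matches: 2

2
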